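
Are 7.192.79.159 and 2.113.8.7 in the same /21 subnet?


Mask: 255.255.248.0
7.192.79.159 AND mask = 7.192.72.0
2.113.8.7 AND mask = 2.113.8.0
No, different subnets (7.192.72.0 vs 2.113.8.0)


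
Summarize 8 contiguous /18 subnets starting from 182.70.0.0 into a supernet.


Original prefix: /18
Number of subnets: 8 = 2^3
New prefix = 18 - 3 = 15
Supernet: 182.70.0.0/15


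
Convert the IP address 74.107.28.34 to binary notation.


74 = 01001010
107 = 01101011
28 = 00011100
34 = 00100010
Binary: 01001010.01101011.00011100.00100010


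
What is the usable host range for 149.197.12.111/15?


Network: 149.196.0.0
Broadcast: 149.197.255.255
First usable = network + 1
Last usable = broadcast - 1
Range: 149.196.0.1 to 149.197.255.254


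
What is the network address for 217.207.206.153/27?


IP:   11011001.11001111.11001110.10011001
Mask: 11111111.11111111.11111111.11100000
AND operation:
Net:  11011001.11001111.11001110.10000000
Network: 217.207.206.128/27


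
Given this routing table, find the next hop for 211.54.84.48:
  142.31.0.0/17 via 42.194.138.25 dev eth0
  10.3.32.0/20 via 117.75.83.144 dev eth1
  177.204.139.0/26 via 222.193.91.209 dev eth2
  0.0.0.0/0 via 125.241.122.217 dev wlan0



Longest prefix match for 211.54.84.48:
  /17 142.31.0.0: no
  /20 10.3.32.0: no
  /26 177.204.139.0: no
  /0 0.0.0.0: MATCH
Selected: next-hop 125.241.122.217 via wlan0 (matched /0)


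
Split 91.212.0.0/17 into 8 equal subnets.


New prefix = 17 + 3 = 20
Each subnet has 4096 addresses
  91.212.0.0/20
  91.212.16.0/20
  91.212.32.0/20
  91.212.48.0/20
  91.212.64.0/20
  91.212.80.0/20
  91.212.96.0/20
  91.212.112.0/20
Subnets: 91.212.0.0/20, 91.212.16.0/20, 91.212.32.0/20, 91.212.48.0/20, 91.212.64.0/20, 91.212.80.0/20, 91.212.96.0/20, 91.212.112.0/20


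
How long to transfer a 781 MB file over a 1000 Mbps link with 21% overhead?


Effective throughput = 1000 * (1 - 21/100) = 790 Mbps
File size in Mb = 781 * 8 = 6248 Mb
Time = 6248 / 790
Time = 7.9089 seconds


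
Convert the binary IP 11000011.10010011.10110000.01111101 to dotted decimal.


11000011 = 195
10010011 = 147
10110000 = 176
01111101 = 125
IP: 195.147.176.125


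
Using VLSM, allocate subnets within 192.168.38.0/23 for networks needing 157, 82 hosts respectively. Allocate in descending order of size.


157 hosts -> /24 (254 usable): 192.168.38.0/24
82 hosts -> /25 (126 usable): 192.168.39.0/25
Allocation: 192.168.38.0/24 (157 hosts, 254 usable); 192.168.39.0/25 (82 hosts, 126 usable)


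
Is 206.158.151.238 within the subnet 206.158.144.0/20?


Subnet network: 206.158.144.0
Test IP AND mask: 206.158.144.0
Yes, 206.158.151.238 is in 206.158.144.0/20


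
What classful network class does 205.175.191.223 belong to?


First octet: 205
Binary: 11001101
110xxxxx -> Class C (192-223)
Class C, default mask 255.255.255.0 (/24)


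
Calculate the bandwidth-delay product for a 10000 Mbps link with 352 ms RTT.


BDP = bandwidth * RTT
= 10000 Mbps * 352 ms
= 10000 * 1e6 * 352 / 1000 bits
= 3520000000 bits
= 440000000 bytes
= 429687.5 KB
BDP = 3520000000 bits (440000000 bytes)


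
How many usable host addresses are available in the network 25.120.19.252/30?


Host bits = 32 - 30 = 2
Total addresses = 2^2 = 4
Usable = total - 2 (network and broadcast)
Usable hosts: 2


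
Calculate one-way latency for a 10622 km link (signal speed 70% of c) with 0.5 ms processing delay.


Speed = 0.7 * 3e5 km/s = 210000 km/s
Propagation delay = 10622 / 210000 = 0.0506 s = 50.581 ms
Processing delay = 0.5 ms
Total one-way latency = 51.081 ms


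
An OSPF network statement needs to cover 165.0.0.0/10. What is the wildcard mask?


Subnet mask: 255.192.0.0
Wildcard = 255.255.255.255 - subnet mask
255 - 255 = 0
255 - 192 = 63
255 - 0 = 255
255 - 0 = 255
Wildcard: 0.63.255.255


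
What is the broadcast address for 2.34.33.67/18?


Network: 2.34.0.0/18
Host bits = 14
Set all host bits to 1:
Broadcast: 2.34.63.255


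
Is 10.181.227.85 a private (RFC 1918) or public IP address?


RFC 1918 private ranges:
  10.0.0.0/8 (10.0.0.0 - 10.255.255.255)
  172.16.0.0/12 (172.16.0.0 - 172.31.255.255)
  192.168.0.0/16 (192.168.0.0 - 192.168.255.255)
Private (in 10.0.0.0/8)


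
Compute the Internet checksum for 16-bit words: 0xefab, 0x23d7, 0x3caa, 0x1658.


Sum all words (with carry folding):
+ 0xefab = 0xefab
+ 0x23d7 = 0x1383
+ 0x3caa = 0x502d
+ 0x1658 = 0x6685
One's complement: ~0x6685
Checksum = 0x997a


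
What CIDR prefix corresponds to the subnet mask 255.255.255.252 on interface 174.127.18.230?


Binary: 11111111.11111111.11111111.11111100
Count leading 1s
Prefix: /30


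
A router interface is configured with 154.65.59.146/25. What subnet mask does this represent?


/25 means 25 network bits, 7 host bits
Binary: 11111111111111111111111110000000
Mask: 255.255.255.128


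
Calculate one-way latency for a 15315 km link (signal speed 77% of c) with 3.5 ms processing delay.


Speed = 0.77 * 3e5 km/s = 231000 km/s
Propagation delay = 15315 / 231000 = 0.0663 s = 66.2987 ms
Processing delay = 3.5 ms
Total one-way latency = 69.7987 ms


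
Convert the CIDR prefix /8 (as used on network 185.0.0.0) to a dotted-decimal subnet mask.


/8 means 8 network bits, 24 host bits
Binary: 11111111000000000000000000000000
Mask: 255.0.0.0


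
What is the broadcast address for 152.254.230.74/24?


Network: 152.254.230.0/24
Host bits = 8
Set all host bits to 1:
Broadcast: 152.254.230.255


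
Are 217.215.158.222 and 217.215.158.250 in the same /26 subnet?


Mask: 255.255.255.192
217.215.158.222 AND mask = 217.215.158.192
217.215.158.250 AND mask = 217.215.158.192
Yes, same subnet (217.215.158.192)


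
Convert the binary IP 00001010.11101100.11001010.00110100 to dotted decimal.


00001010 = 10
11101100 = 236
11001010 = 202
00110100 = 52
IP: 10.236.202.52


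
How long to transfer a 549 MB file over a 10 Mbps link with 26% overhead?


Effective throughput = 10 * (1 - 26/100) = 7.4 Mbps
File size in Mb = 549 * 8 = 4392 Mb
Time = 4392 / 7.4
Time = 593.5135 seconds


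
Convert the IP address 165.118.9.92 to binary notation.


165 = 10100101
118 = 01110110
9 = 00001001
92 = 01011100
Binary: 10100101.01110110.00001001.01011100


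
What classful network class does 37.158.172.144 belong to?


First octet: 37
Binary: 00100101
0xxxxxxx -> Class A (1-126)
Class A, default mask 255.0.0.0 (/8)


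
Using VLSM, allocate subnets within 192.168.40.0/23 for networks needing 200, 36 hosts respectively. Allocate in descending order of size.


200 hosts -> /24 (254 usable): 192.168.40.0/24
36 hosts -> /26 (62 usable): 192.168.41.0/26
Allocation: 192.168.40.0/24 (200 hosts, 254 usable); 192.168.41.0/26 (36 hosts, 62 usable)


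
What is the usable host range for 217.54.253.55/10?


Network: 217.0.0.0
Broadcast: 217.63.255.255
First usable = network + 1
Last usable = broadcast - 1
Range: 217.0.0.1 to 217.63.255.254


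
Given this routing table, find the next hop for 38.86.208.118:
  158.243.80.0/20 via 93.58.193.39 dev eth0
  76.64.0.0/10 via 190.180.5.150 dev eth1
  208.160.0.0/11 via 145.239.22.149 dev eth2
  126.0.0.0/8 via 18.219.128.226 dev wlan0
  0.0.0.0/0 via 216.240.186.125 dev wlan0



Longest prefix match for 38.86.208.118:
  /20 158.243.80.0: no
  /10 76.64.0.0: no
  /11 208.160.0.0: no
  /8 126.0.0.0: no
  /0 0.0.0.0: MATCH
Selected: next-hop 216.240.186.125 via wlan0 (matched /0)


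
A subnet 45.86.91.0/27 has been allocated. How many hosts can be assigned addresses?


Host bits = 32 - 27 = 5
Total addresses = 2^5 = 32
Usable = total - 2 (network and broadcast)
Usable hosts: 30


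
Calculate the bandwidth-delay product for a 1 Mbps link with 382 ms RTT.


BDP = bandwidth * RTT
= 1 Mbps * 382 ms
= 1 * 1e6 * 382 / 1000 bits
= 382000 bits
= 47750 bytes
= 46.6309 KB
BDP = 382000 bits (47750 bytes)


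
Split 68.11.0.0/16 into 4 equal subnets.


New prefix = 16 + 2 = 18
Each subnet has 16384 addresses
  68.11.0.0/18
  68.11.64.0/18
  68.11.128.0/18
  68.11.192.0/18
Subnets: 68.11.0.0/18, 68.11.64.0/18, 68.11.128.0/18, 68.11.192.0/18


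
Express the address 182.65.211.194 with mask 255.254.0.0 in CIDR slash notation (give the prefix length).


Binary: 11111111.11111110.00000000.00000000
Count leading 1s
Prefix: /15


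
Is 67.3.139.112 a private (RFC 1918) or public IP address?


RFC 1918 private ranges:
  10.0.0.0/8 (10.0.0.0 - 10.255.255.255)
  172.16.0.0/12 (172.16.0.0 - 172.31.255.255)
  192.168.0.0/16 (192.168.0.0 - 192.168.255.255)
Public (not in any RFC 1918 range)


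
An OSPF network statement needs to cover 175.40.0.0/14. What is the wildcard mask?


Subnet mask: 255.252.0.0
Wildcard = 255.255.255.255 - subnet mask
255 - 255 = 0
255 - 252 = 3
255 - 0 = 255
255 - 0 = 255
Wildcard: 0.3.255.255


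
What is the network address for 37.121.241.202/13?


IP:   00100101.01111001.11110001.11001010
Mask: 11111111.11111000.00000000.00000000
AND operation:
Net:  00100101.01111000.00000000.00000000
Network: 37.120.0.0/13


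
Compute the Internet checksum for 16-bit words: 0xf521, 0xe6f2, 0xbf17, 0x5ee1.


Sum all words (with carry folding):
+ 0xf521 = 0xf521
+ 0xe6f2 = 0xdc14
+ 0xbf17 = 0x9b2c
+ 0x5ee1 = 0xfa0d
One's complement: ~0xfa0d
Checksum = 0x05f2


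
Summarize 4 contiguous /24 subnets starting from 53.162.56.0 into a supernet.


Original prefix: /24
Number of subnets: 4 = 2^2
New prefix = 24 - 2 = 22
Supernet: 53.162.56.0/22


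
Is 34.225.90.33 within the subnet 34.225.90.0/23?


Subnet network: 34.225.90.0
Test IP AND mask: 34.225.90.0
Yes, 34.225.90.33 is in 34.225.90.0/23


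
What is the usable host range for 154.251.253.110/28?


Network: 154.251.253.96
Broadcast: 154.251.253.111
First usable = network + 1
Last usable = broadcast - 1
Range: 154.251.253.97 to 154.251.253.110


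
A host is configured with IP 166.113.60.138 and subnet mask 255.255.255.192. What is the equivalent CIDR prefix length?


Binary: 11111111.11111111.11111111.11000000
Count leading 1s
Prefix: /26


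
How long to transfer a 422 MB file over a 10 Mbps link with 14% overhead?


Effective throughput = 10 * (1 - 14/100) = 8.6 Mbps
File size in Mb = 422 * 8 = 3376 Mb
Time = 3376 / 8.6
Time = 392.5581 seconds


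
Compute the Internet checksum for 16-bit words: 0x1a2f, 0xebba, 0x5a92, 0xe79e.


Sum all words (with carry folding):
+ 0x1a2f = 0x1a2f
+ 0xebba = 0x05ea
+ 0x5a92 = 0x607c
+ 0xe79e = 0x481b
One's complement: ~0x481b
Checksum = 0xb7e4


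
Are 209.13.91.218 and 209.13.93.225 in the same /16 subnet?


Mask: 255.255.0.0
209.13.91.218 AND mask = 209.13.0.0
209.13.93.225 AND mask = 209.13.0.0
Yes, same subnet (209.13.0.0)


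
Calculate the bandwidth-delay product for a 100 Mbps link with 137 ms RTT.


BDP = bandwidth * RTT
= 100 Mbps * 137 ms
= 100 * 1e6 * 137 / 1000 bits
= 13700000 bits
= 1712500 bytes
= 1672.3633 KB
BDP = 13700000 bits (1712500 bytes)


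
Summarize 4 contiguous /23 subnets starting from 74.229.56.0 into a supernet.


Original prefix: /23
Number of subnets: 4 = 2^2
New prefix = 23 - 2 = 21
Supernet: 74.229.56.0/21


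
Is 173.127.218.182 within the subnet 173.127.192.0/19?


Subnet network: 173.127.192.0
Test IP AND mask: 173.127.192.0
Yes, 173.127.218.182 is in 173.127.192.0/19


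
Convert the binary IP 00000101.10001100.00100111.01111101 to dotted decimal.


00000101 = 5
10001100 = 140
00100111 = 39
01111101 = 125
IP: 5.140.39.125


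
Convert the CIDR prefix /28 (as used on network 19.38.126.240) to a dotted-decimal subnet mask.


/28 means 28 network bits, 4 host bits
Binary: 11111111111111111111111111110000
Mask: 255.255.255.240


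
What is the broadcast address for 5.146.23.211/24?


Network: 5.146.23.0/24
Host bits = 8
Set all host bits to 1:
Broadcast: 5.146.23.255


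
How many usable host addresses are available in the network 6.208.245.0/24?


Host bits = 32 - 24 = 8
Total addresses = 2^8 = 256
Usable = total - 2 (network and broadcast)
Usable hosts: 254


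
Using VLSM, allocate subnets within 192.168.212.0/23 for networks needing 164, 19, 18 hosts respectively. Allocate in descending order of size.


164 hosts -> /24 (254 usable): 192.168.212.0/24
19 hosts -> /27 (30 usable): 192.168.213.0/27
18 hosts -> /27 (30 usable): 192.168.213.32/27
Allocation: 192.168.212.0/24 (164 hosts, 254 usable); 192.168.213.0/27 (19 hosts, 30 usable); 192.168.213.32/27 (18 hosts, 30 usable)


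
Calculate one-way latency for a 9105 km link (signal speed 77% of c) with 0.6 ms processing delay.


Speed = 0.77 * 3e5 km/s = 231000 km/s
Propagation delay = 9105 / 231000 = 0.0394 s = 39.4156 ms
Processing delay = 0.6 ms
Total one-way latency = 40.0156 ms


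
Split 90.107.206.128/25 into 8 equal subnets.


New prefix = 25 + 3 = 28
Each subnet has 16 addresses
  90.107.206.128/28
  90.107.206.144/28
  90.107.206.160/28
  90.107.206.176/28
  90.107.206.192/28
  90.107.206.208/28
  90.107.206.224/28
  90.107.206.240/28
Subnets: 90.107.206.128/28, 90.107.206.144/28, 90.107.206.160/28, 90.107.206.176/28, 90.107.206.192/28, 90.107.206.208/28, 90.107.206.224/28, 90.107.206.240/28


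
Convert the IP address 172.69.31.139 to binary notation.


172 = 10101100
69 = 01000101
31 = 00011111
139 = 10001011
Binary: 10101100.01000101.00011111.10001011


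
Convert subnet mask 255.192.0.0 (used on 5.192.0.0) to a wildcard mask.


Subnet mask: 255.192.0.0
Wildcard = 255.255.255.255 - subnet mask
255 - 255 = 0
255 - 192 = 63
255 - 0 = 255
255 - 0 = 255
Wildcard: 0.63.255.255


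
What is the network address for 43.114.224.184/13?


IP:   00101011.01110010.11100000.10111000
Mask: 11111111.11111000.00000000.00000000
AND operation:
Net:  00101011.01110000.00000000.00000000
Network: 43.112.0.0/13


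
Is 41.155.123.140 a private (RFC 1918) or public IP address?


RFC 1918 private ranges:
  10.0.0.0/8 (10.0.0.0 - 10.255.255.255)
  172.16.0.0/12 (172.16.0.0 - 172.31.255.255)
  192.168.0.0/16 (192.168.0.0 - 192.168.255.255)
Public (not in any RFC 1918 range)


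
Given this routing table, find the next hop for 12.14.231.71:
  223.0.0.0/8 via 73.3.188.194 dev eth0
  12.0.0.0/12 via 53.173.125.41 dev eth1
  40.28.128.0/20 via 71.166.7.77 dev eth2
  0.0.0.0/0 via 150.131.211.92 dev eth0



Longest prefix match for 12.14.231.71:
  /8 223.0.0.0: no
  /12 12.0.0.0: MATCH
  /20 40.28.128.0: no
  /0 0.0.0.0: MATCH
Selected: next-hop 53.173.125.41 via eth1 (matched /12)


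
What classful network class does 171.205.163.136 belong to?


First octet: 171
Binary: 10101011
10xxxxxx -> Class B (128-191)
Class B, default mask 255.255.0.0 (/16)


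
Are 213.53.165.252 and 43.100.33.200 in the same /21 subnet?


Mask: 255.255.248.0
213.53.165.252 AND mask = 213.53.160.0
43.100.33.200 AND mask = 43.100.32.0
No, different subnets (213.53.160.0 vs 43.100.32.0)


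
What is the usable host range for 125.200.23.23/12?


Network: 125.192.0.0
Broadcast: 125.207.255.255
First usable = network + 1
Last usable = broadcast - 1
Range: 125.192.0.1 to 125.207.255.254


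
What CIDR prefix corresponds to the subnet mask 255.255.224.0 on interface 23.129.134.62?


Binary: 11111111.11111111.11100000.00000000
Count leading 1s
Prefix: /19


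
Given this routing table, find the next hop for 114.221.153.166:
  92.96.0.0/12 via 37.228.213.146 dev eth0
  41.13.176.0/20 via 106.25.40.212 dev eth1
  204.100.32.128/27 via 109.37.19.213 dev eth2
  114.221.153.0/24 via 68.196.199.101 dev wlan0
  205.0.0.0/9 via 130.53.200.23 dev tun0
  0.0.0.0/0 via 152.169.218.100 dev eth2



Longest prefix match for 114.221.153.166:
  /12 92.96.0.0: no
  /20 41.13.176.0: no
  /27 204.100.32.128: no
  /24 114.221.153.0: MATCH
  /9 205.0.0.0: no
  /0 0.0.0.0: MATCH
Selected: next-hop 68.196.199.101 via wlan0 (matched /24)


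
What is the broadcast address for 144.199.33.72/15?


Network: 144.198.0.0/15
Host bits = 17
Set all host bits to 1:
Broadcast: 144.199.255.255


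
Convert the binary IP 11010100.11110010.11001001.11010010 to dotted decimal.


11010100 = 212
11110010 = 242
11001001 = 201
11010010 = 210
IP: 212.242.201.210


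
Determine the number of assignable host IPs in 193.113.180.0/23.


Host bits = 32 - 23 = 9
Total addresses = 2^9 = 512
Usable = total - 2 (network and broadcast)
Usable hosts: 510


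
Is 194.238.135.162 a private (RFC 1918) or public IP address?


RFC 1918 private ranges:
  10.0.0.0/8 (10.0.0.0 - 10.255.255.255)
  172.16.0.0/12 (172.16.0.0 - 172.31.255.255)
  192.168.0.0/16 (192.168.0.0 - 192.168.255.255)
Public (not in any RFC 1918 range)


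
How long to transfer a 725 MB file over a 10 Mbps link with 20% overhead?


Effective throughput = 10 * (1 - 20/100) = 8 Mbps
File size in Mb = 725 * 8 = 5800 Mb
Time = 5800 / 8
Time = 725 seconds


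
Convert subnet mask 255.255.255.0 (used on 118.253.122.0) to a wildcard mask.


Subnet mask: 255.255.255.0
Wildcard = 255.255.255.255 - subnet mask
255 - 255 = 0
255 - 255 = 0
255 - 255 = 0
255 - 0 = 255
Wildcard: 0.0.0.255


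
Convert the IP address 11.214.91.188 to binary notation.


11 = 00001011
214 = 11010110
91 = 01011011
188 = 10111100
Binary: 00001011.11010110.01011011.10111100


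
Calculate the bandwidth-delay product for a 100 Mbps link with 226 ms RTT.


BDP = bandwidth * RTT
= 100 Mbps * 226 ms
= 100 * 1e6 * 226 / 1000 bits
= 22600000 bits
= 2825000 bytes
= 2758.7891 KB
BDP = 22600000 bits (2825000 bytes)


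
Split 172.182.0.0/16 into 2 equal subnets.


New prefix = 16 + 1 = 17
Each subnet has 32768 addresses
  172.182.0.0/17
  172.182.128.0/17
Subnets: 172.182.0.0/17, 172.182.128.0/17


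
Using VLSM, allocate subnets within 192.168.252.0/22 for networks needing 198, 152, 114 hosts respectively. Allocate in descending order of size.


198 hosts -> /24 (254 usable): 192.168.252.0/24
152 hosts -> /24 (254 usable): 192.168.253.0/24
114 hosts -> /25 (126 usable): 192.168.254.0/25
Allocation: 192.168.252.0/24 (198 hosts, 254 usable); 192.168.253.0/24 (152 hosts, 254 usable); 192.168.254.0/25 (114 hosts, 126 usable)


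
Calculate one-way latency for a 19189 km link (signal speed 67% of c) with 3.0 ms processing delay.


Speed = 0.67 * 3e5 km/s = 201000 km/s
Propagation delay = 19189 / 201000 = 0.0955 s = 95.4677 ms
Processing delay = 3.0 ms
Total one-way latency = 98.4677 ms


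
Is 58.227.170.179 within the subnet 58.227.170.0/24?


Subnet network: 58.227.170.0
Test IP AND mask: 58.227.170.0
Yes, 58.227.170.179 is in 58.227.170.0/24


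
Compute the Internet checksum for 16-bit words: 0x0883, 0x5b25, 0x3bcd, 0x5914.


Sum all words (with carry folding):
+ 0x0883 = 0x0883
+ 0x5b25 = 0x63a8
+ 0x3bcd = 0x9f75
+ 0x5914 = 0xf889
One's complement: ~0xf889
Checksum = 0x0776


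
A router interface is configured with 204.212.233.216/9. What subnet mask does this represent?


/9 means 9 network bits, 23 host bits
Binary: 11111111100000000000000000000000
Mask: 255.128.0.0


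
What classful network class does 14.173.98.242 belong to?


First octet: 14
Binary: 00001110
0xxxxxxx -> Class A (1-126)
Class A, default mask 255.0.0.0 (/8)


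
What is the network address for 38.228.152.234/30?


IP:   00100110.11100100.10011000.11101010
Mask: 11111111.11111111.11111111.11111100
AND operation:
Net:  00100110.11100100.10011000.11101000
Network: 38.228.152.232/30


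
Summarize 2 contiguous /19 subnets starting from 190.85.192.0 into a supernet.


Original prefix: /19
Number of subnets: 2 = 2^1
New prefix = 19 - 1 = 18
Supernet: 190.85.192.0/18


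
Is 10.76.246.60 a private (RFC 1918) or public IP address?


RFC 1918 private ranges:
  10.0.0.0/8 (10.0.0.0 - 10.255.255.255)
  172.16.0.0/12 (172.16.0.0 - 172.31.255.255)
  192.168.0.0/16 (192.168.0.0 - 192.168.255.255)
Private (in 10.0.0.0/8)


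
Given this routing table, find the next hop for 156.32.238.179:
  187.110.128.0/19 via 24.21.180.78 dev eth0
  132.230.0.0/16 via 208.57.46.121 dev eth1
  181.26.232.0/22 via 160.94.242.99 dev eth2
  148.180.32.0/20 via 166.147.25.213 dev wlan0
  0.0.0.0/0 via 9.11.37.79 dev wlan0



Longest prefix match for 156.32.238.179:
  /19 187.110.128.0: no
  /16 132.230.0.0: no
  /22 181.26.232.0: no
  /20 148.180.32.0: no
  /0 0.0.0.0: MATCH
Selected: next-hop 9.11.37.79 via wlan0 (matched /0)


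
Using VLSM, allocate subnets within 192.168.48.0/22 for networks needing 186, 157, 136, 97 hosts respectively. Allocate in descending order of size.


186 hosts -> /24 (254 usable): 192.168.48.0/24
157 hosts -> /24 (254 usable): 192.168.49.0/24
136 hosts -> /24 (254 usable): 192.168.50.0/24
97 hosts -> /25 (126 usable): 192.168.51.0/25
Allocation: 192.168.48.0/24 (186 hosts, 254 usable); 192.168.49.0/24 (157 hosts, 254 usable); 192.168.50.0/24 (136 hosts, 254 usable); 192.168.51.0/25 (97 hosts, 126 usable)


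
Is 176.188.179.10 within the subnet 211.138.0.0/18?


Subnet network: 211.138.0.0
Test IP AND mask: 176.188.128.0
No, 176.188.179.10 is not in 211.138.0.0/18


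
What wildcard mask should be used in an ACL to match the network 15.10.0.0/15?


Subnet mask: 255.254.0.0
Wildcard = 255.255.255.255 - subnet mask
255 - 255 = 0
255 - 254 = 1
255 - 0 = 255
255 - 0 = 255
Wildcard: 0.1.255.255


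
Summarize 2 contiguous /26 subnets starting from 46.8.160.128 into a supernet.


Original prefix: /26
Number of subnets: 2 = 2^1
New prefix = 26 - 1 = 25
Supernet: 46.8.160.128/25


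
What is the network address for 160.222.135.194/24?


IP:   10100000.11011110.10000111.11000010
Mask: 11111111.11111111.11111111.00000000
AND operation:
Net:  10100000.11011110.10000111.00000000
Network: 160.222.135.0/24


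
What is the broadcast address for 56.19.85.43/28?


Network: 56.19.85.32/28
Host bits = 4
Set all host bits to 1:
Broadcast: 56.19.85.47


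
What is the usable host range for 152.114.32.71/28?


Network: 152.114.32.64
Broadcast: 152.114.32.79
First usable = network + 1
Last usable = broadcast - 1
Range: 152.114.32.65 to 152.114.32.78


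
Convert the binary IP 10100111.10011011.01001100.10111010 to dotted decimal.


10100111 = 167
10011011 = 155
01001100 = 76
10111010 = 186
IP: 167.155.76.186


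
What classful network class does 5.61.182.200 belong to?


First octet: 5
Binary: 00000101
0xxxxxxx -> Class A (1-126)
Class A, default mask 255.0.0.0 (/8)


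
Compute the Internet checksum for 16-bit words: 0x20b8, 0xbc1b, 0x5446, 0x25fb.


Sum all words (with carry folding):
+ 0x20b8 = 0x20b8
+ 0xbc1b = 0xdcd3
+ 0x5446 = 0x311a
+ 0x25fb = 0x5715
One's complement: ~0x5715
Checksum = 0xa8ea


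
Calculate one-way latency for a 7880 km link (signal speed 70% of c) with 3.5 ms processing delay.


Speed = 0.7 * 3e5 km/s = 210000 km/s
Propagation delay = 7880 / 210000 = 0.0375 s = 37.5238 ms
Processing delay = 3.5 ms
Total one-way latency = 41.0238 ms


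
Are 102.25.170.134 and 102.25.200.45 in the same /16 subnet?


Mask: 255.255.0.0
102.25.170.134 AND mask = 102.25.0.0
102.25.200.45 AND mask = 102.25.0.0
Yes, same subnet (102.25.0.0)


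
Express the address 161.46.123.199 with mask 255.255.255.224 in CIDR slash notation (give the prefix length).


Binary: 11111111.11111111.11111111.11100000
Count leading 1s
Prefix: /27


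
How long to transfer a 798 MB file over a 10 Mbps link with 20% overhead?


Effective throughput = 10 * (1 - 20/100) = 8 Mbps
File size in Mb = 798 * 8 = 6384 Mb
Time = 6384 / 8
Time = 798 seconds


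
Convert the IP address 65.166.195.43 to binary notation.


65 = 01000001
166 = 10100110
195 = 11000011
43 = 00101011
Binary: 01000001.10100110.11000011.00101011


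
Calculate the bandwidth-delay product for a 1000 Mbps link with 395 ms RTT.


BDP = bandwidth * RTT
= 1000 Mbps * 395 ms
= 1000 * 1e6 * 395 / 1000 bits
= 395000000 bits
= 49375000 bytes
= 48217.7734 KB
BDP = 395000000 bits (49375000 bytes)


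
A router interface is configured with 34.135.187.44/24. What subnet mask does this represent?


/24 means 24 network bits, 8 host bits
Binary: 11111111111111111111111100000000
Mask: 255.255.255.0


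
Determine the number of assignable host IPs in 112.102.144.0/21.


Host bits = 32 - 21 = 11
Total addresses = 2^11 = 2048
Usable = total - 2 (network and broadcast)
Usable hosts: 2046


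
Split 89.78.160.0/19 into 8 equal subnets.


New prefix = 19 + 3 = 22
Each subnet has 1024 addresses
  89.78.160.0/22
  89.78.164.0/22
  89.78.168.0/22
  89.78.172.0/22
  89.78.176.0/22
  89.78.180.0/22
  89.78.184.0/22
  89.78.188.0/22
Subnets: 89.78.160.0/22, 89.78.164.0/22, 89.78.168.0/22, 89.78.172.0/22, 89.78.176.0/22, 89.78.180.0/22, 89.78.184.0/22, 89.78.188.0/22


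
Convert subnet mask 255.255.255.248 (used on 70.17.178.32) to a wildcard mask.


Subnet mask: 255.255.255.248
Wildcard = 255.255.255.255 - subnet mask
255 - 255 = 0
255 - 255 = 0
255 - 255 = 0
255 - 248 = 7
Wildcard: 0.0.0.7


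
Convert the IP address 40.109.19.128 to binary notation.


40 = 00101000
109 = 01101101
19 = 00010011
128 = 10000000
Binary: 00101000.01101101.00010011.10000000


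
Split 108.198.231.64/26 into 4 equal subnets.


New prefix = 26 + 2 = 28
Each subnet has 16 addresses
  108.198.231.64/28
  108.198.231.80/28
  108.198.231.96/28
  108.198.231.112/28
Subnets: 108.198.231.64/28, 108.198.231.80/28, 108.198.231.96/28, 108.198.231.112/28


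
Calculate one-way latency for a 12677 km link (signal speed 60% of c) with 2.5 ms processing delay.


Speed = 0.6 * 3e5 km/s = 180000 km/s
Propagation delay = 12677 / 180000 = 0.0704 s = 70.4278 ms
Processing delay = 2.5 ms
Total one-way latency = 72.9278 ms


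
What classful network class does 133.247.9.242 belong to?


First octet: 133
Binary: 10000101
10xxxxxx -> Class B (128-191)
Class B, default mask 255.255.0.0 (/16)


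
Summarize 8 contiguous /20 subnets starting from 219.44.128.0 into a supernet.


Original prefix: /20
Number of subnets: 8 = 2^3
New prefix = 20 - 3 = 17
Supernet: 219.44.128.0/17


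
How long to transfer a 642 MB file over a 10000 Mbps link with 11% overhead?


Effective throughput = 10000 * (1 - 11/100) = 8900 Mbps
File size in Mb = 642 * 8 = 5136 Mb
Time = 5136 / 8900
Time = 0.5771 seconds


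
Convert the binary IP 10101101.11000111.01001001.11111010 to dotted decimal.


10101101 = 173
11000111 = 199
01001001 = 73
11111010 = 250
IP: 173.199.73.250


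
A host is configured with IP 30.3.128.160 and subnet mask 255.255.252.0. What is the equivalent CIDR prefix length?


Binary: 11111111.11111111.11111100.00000000
Count leading 1s
Prefix: /22


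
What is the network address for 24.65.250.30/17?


IP:   00011000.01000001.11111010.00011110
Mask: 11111111.11111111.10000000.00000000
AND operation:
Net:  00011000.01000001.10000000.00000000
Network: 24.65.128.0/17


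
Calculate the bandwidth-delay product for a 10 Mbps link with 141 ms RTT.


BDP = bandwidth * RTT
= 10 Mbps * 141 ms
= 10 * 1e6 * 141 / 1000 bits
= 1410000 bits
= 176250 bytes
= 172.1191 KB
BDP = 1410000 bits (176250 bytes)


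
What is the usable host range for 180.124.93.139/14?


Network: 180.124.0.0
Broadcast: 180.127.255.255
First usable = network + 1
Last usable = broadcast - 1
Range: 180.124.0.1 to 180.127.255.254


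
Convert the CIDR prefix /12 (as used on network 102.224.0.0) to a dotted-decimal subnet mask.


/12 means 12 network bits, 20 host bits
Binary: 11111111111100000000000000000000
Mask: 255.240.0.0


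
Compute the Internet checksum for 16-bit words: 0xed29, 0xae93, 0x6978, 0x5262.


Sum all words (with carry folding):
+ 0xed29 = 0xed29
+ 0xae93 = 0x9bbd
+ 0x6978 = 0x0536
+ 0x5262 = 0x5798
One's complement: ~0x5798
Checksum = 0xa867


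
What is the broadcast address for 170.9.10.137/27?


Network: 170.9.10.128/27
Host bits = 5
Set all host bits to 1:
Broadcast: 170.9.10.159


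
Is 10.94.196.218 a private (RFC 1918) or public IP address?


RFC 1918 private ranges:
  10.0.0.0/8 (10.0.0.0 - 10.255.255.255)
  172.16.0.0/12 (172.16.0.0 - 172.31.255.255)
  192.168.0.0/16 (192.168.0.0 - 192.168.255.255)
Private (in 10.0.0.0/8)


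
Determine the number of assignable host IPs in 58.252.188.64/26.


Host bits = 32 - 26 = 6
Total addresses = 2^6 = 64
Usable = total - 2 (network and broadcast)
Usable hosts: 62


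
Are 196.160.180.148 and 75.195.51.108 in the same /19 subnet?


Mask: 255.255.224.0
196.160.180.148 AND mask = 196.160.160.0
75.195.51.108 AND mask = 75.195.32.0
No, different subnets (196.160.160.0 vs 75.195.32.0)


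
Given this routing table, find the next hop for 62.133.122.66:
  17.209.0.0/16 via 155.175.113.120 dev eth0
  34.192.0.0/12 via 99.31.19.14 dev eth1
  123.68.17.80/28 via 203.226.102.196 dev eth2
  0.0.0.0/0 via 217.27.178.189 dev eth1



Longest prefix match for 62.133.122.66:
  /16 17.209.0.0: no
  /12 34.192.0.0: no
  /28 123.68.17.80: no
  /0 0.0.0.0: MATCH
Selected: next-hop 217.27.178.189 via eth1 (matched /0)


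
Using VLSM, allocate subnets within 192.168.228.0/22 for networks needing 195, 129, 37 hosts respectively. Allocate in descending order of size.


195 hosts -> /24 (254 usable): 192.168.228.0/24
129 hosts -> /24 (254 usable): 192.168.229.0/24
37 hosts -> /26 (62 usable): 192.168.230.0/26
Allocation: 192.168.228.0/24 (195 hosts, 254 usable); 192.168.229.0/24 (129 hosts, 254 usable); 192.168.230.0/26 (37 hosts, 62 usable)


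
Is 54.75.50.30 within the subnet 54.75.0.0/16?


Subnet network: 54.75.0.0
Test IP AND mask: 54.75.0.0
Yes, 54.75.50.30 is in 54.75.0.0/16


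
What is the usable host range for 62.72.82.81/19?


Network: 62.72.64.0
Broadcast: 62.72.95.255
First usable = network + 1
Last usable = broadcast - 1
Range: 62.72.64.1 to 62.72.95.254


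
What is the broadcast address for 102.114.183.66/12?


Network: 102.112.0.0/12
Host bits = 20
Set all host bits to 1:
Broadcast: 102.127.255.255


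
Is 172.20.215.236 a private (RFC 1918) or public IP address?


RFC 1918 private ranges:
  10.0.0.0/8 (10.0.0.0 - 10.255.255.255)
  172.16.0.0/12 (172.16.0.0 - 172.31.255.255)
  192.168.0.0/16 (192.168.0.0 - 192.168.255.255)
Private (in 172.16.0.0/12)


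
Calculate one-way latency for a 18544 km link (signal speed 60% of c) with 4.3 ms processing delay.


Speed = 0.6 * 3e5 km/s = 180000 km/s
Propagation delay = 18544 / 180000 = 0.103 s = 103.0222 ms
Processing delay = 4.3 ms
Total one-way latency = 107.3222 ms


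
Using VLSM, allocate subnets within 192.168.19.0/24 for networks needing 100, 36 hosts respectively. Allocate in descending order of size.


100 hosts -> /25 (126 usable): 192.168.19.0/25
36 hosts -> /26 (62 usable): 192.168.19.128/26
Allocation: 192.168.19.0/25 (100 hosts, 126 usable); 192.168.19.128/26 (36 hosts, 62 usable)


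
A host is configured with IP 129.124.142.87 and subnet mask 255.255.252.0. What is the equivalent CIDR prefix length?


Binary: 11111111.11111111.11111100.00000000
Count leading 1s
Prefix: /22


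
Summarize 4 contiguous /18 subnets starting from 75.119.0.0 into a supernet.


Original prefix: /18
Number of subnets: 4 = 2^2
New prefix = 18 - 2 = 16
Supernet: 75.119.0.0/16


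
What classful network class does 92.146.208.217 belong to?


First octet: 92
Binary: 01011100
0xxxxxxx -> Class A (1-126)
Class A, default mask 255.0.0.0 (/8)


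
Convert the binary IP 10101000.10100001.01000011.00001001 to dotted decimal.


10101000 = 168
10100001 = 161
01000011 = 67
00001001 = 9
IP: 168.161.67.9


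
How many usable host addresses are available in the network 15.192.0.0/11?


Host bits = 32 - 11 = 21
Total addresses = 2^21 = 2097152
Usable = total - 2 (network and broadcast)
Usable hosts: 2097150


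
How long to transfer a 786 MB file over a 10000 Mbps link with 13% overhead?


Effective throughput = 10000 * (1 - 13/100) = 8700 Mbps
File size in Mb = 786 * 8 = 6288 Mb
Time = 6288 / 8700
Time = 0.7228 seconds


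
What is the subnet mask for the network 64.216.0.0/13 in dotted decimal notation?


/13 means 13 network bits, 19 host bits
Binary: 11111111111110000000000000000000
Mask: 255.248.0.0


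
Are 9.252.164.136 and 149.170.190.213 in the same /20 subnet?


Mask: 255.255.240.0
9.252.164.136 AND mask = 9.252.160.0
149.170.190.213 AND mask = 149.170.176.0
No, different subnets (9.252.160.0 vs 149.170.176.0)


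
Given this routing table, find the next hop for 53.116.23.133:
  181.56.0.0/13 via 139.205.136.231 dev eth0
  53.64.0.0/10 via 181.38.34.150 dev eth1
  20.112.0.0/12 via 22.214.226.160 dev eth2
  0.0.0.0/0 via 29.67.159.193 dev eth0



Longest prefix match for 53.116.23.133:
  /13 181.56.0.0: no
  /10 53.64.0.0: MATCH
  /12 20.112.0.0: no
  /0 0.0.0.0: MATCH
Selected: next-hop 181.38.34.150 via eth1 (matched /10)


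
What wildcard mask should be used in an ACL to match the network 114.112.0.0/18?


Subnet mask: 255.255.192.0
Wildcard = 255.255.255.255 - subnet mask
255 - 255 = 0
255 - 255 = 0
255 - 192 = 63
255 - 0 = 255
Wildcard: 0.0.63.255


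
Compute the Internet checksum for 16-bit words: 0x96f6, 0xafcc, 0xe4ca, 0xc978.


Sum all words (with carry folding):
+ 0x96f6 = 0x96f6
+ 0xafcc = 0x46c3
+ 0xe4ca = 0x2b8e
+ 0xc978 = 0xf506
One's complement: ~0xf506
Checksum = 0x0af9


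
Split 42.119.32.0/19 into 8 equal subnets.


New prefix = 19 + 3 = 22
Each subnet has 1024 addresses
  42.119.32.0/22
  42.119.36.0/22
  42.119.40.0/22
  42.119.44.0/22
  42.119.48.0/22
  42.119.52.0/22
  42.119.56.0/22
  42.119.60.0/22
Subnets: 42.119.32.0/22, 42.119.36.0/22, 42.119.40.0/22, 42.119.44.0/22, 42.119.48.0/22, 42.119.52.0/22, 42.119.56.0/22, 42.119.60.0/22


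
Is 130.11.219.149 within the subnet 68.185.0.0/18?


Subnet network: 68.185.0.0
Test IP AND mask: 130.11.192.0
No, 130.11.219.149 is not in 68.185.0.0/18


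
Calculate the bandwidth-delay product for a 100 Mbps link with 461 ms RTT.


BDP = bandwidth * RTT
= 100 Mbps * 461 ms
= 100 * 1e6 * 461 / 1000 bits
= 46100000 bits
= 5762500 bytes
= 5627.4414 KB
BDP = 46100000 bits (5762500 bytes)


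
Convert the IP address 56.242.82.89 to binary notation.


56 = 00111000
242 = 11110010
82 = 01010010
89 = 01011001
Binary: 00111000.11110010.01010010.01011001


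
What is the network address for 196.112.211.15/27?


IP:   11000100.01110000.11010011.00001111
Mask: 11111111.11111111.11111111.11100000
AND operation:
Net:  11000100.01110000.11010011.00000000
Network: 196.112.211.0/27


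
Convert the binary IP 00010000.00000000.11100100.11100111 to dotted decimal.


00010000 = 16
00000000 = 0
11100100 = 228
11100111 = 231
IP: 16.0.228.231


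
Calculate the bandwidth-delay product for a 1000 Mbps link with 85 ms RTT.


BDP = bandwidth * RTT
= 1000 Mbps * 85 ms
= 1000 * 1e6 * 85 / 1000 bits
= 85000000 bits
= 10625000 bytes
= 10375.9766 KB
BDP = 85000000 bits (10625000 bytes)


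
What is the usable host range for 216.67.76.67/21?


Network: 216.67.72.0
Broadcast: 216.67.79.255
First usable = network + 1
Last usable = broadcast - 1
Range: 216.67.72.1 to 216.67.79.254


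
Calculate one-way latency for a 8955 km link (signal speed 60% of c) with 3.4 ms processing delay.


Speed = 0.6 * 3e5 km/s = 180000 km/s
Propagation delay = 8955 / 180000 = 0.0498 s = 49.75 ms
Processing delay = 3.4 ms
Total one-way latency = 53.15 ms


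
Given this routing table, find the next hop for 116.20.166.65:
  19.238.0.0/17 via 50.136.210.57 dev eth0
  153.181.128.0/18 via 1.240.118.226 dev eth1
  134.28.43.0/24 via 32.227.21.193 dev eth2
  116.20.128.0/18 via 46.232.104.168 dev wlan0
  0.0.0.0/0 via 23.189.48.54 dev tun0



Longest prefix match for 116.20.166.65:
  /17 19.238.0.0: no
  /18 153.181.128.0: no
  /24 134.28.43.0: no
  /18 116.20.128.0: MATCH
  /0 0.0.0.0: MATCH
Selected: next-hop 46.232.104.168 via wlan0 (matched /18)


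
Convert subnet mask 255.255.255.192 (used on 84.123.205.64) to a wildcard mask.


Subnet mask: 255.255.255.192
Wildcard = 255.255.255.255 - subnet mask
255 - 255 = 0
255 - 255 = 0
255 - 255 = 0
255 - 192 = 63
Wildcard: 0.0.0.63


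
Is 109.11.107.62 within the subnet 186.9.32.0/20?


Subnet network: 186.9.32.0
Test IP AND mask: 109.11.96.0
No, 109.11.107.62 is not in 186.9.32.0/20


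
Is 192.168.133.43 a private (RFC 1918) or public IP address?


RFC 1918 private ranges:
  10.0.0.0/8 (10.0.0.0 - 10.255.255.255)
  172.16.0.0/12 (172.16.0.0 - 172.31.255.255)
  192.168.0.0/16 (192.168.0.0 - 192.168.255.255)
Private (in 192.168.0.0/16)


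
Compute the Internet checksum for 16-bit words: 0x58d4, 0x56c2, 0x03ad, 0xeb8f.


Sum all words (with carry folding):
+ 0x58d4 = 0x58d4
+ 0x56c2 = 0xaf96
+ 0x03ad = 0xb343
+ 0xeb8f = 0x9ed3
One's complement: ~0x9ed3
Checksum = 0x612c


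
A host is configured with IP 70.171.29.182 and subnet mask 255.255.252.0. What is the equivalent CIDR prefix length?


Binary: 11111111.11111111.11111100.00000000
Count leading 1s
Prefix: /22


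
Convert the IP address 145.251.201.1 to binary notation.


145 = 10010001
251 = 11111011
201 = 11001001
1 = 00000001
Binary: 10010001.11111011.11001001.00000001


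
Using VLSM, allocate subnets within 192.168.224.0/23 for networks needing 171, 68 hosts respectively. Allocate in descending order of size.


171 hosts -> /24 (254 usable): 192.168.224.0/24
68 hosts -> /25 (126 usable): 192.168.225.0/25
Allocation: 192.168.224.0/24 (171 hosts, 254 usable); 192.168.225.0/25 (68 hosts, 126 usable)


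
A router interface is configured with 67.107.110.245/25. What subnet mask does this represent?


/25 means 25 network bits, 7 host bits
Binary: 11111111111111111111111110000000
Mask: 255.255.255.128


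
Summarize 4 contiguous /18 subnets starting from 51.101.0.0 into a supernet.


Original prefix: /18
Number of subnets: 4 = 2^2
New prefix = 18 - 2 = 16
Supernet: 51.101.0.0/16


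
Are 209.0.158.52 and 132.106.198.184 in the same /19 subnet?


Mask: 255.255.224.0
209.0.158.52 AND mask = 209.0.128.0
132.106.198.184 AND mask = 132.106.192.0
No, different subnets (209.0.128.0 vs 132.106.192.0)


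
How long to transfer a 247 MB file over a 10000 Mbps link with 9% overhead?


Effective throughput = 10000 * (1 - 9/100) = 9100 Mbps
File size in Mb = 247 * 8 = 1976 Mb
Time = 1976 / 9100
Time = 0.2171 seconds


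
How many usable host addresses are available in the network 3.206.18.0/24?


Host bits = 32 - 24 = 8
Total addresses = 2^8 = 256
Usable = total - 2 (network and broadcast)
Usable hosts: 254


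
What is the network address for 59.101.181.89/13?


IP:   00111011.01100101.10110101.01011001
Mask: 11111111.11111000.00000000.00000000
AND operation:
Net:  00111011.01100000.00000000.00000000
Network: 59.96.0.0/13


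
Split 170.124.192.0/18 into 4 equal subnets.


New prefix = 18 + 2 = 20
Each subnet has 4096 addresses
  170.124.192.0/20
  170.124.208.0/20
  170.124.224.0/20
  170.124.240.0/20
Subnets: 170.124.192.0/20, 170.124.208.0/20, 170.124.224.0/20, 170.124.240.0/20


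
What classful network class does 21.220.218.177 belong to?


First octet: 21
Binary: 00010101
0xxxxxxx -> Class A (1-126)
Class A, default mask 255.0.0.0 (/8)


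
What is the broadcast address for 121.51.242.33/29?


Network: 121.51.242.32/29
Host bits = 3
Set all host bits to 1:
Broadcast: 121.51.242.39


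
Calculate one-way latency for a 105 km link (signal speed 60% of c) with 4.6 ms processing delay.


Speed = 0.6 * 3e5 km/s = 180000 km/s
Propagation delay = 105 / 180000 = 0.0006 s = 0.5833 ms
Processing delay = 4.6 ms
Total one-way latency = 5.1833 ms


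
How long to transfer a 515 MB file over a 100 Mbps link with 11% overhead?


Effective throughput = 100 * (1 - 11/100) = 89 Mbps
File size in Mb = 515 * 8 = 4120 Mb
Time = 4120 / 89
Time = 46.2921 seconds
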